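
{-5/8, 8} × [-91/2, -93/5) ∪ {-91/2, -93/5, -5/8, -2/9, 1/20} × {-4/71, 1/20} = ({-5/8, 8} × [-91/2, -93/5)) ∪ ({-91/2, -93/5, -5/8, -2/9, 1/20} × {-4/71, 1/20})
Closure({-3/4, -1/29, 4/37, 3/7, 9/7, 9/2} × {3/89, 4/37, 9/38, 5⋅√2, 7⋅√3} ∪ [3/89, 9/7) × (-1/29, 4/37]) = ({3/89, 9/7} × [-1/29, 4/37]) ∪ ([3/89, 9/7] × {-1/29, 4/37}) ∪ ([3/89, 9/7) × (-1/29, 4/37]) ∪ ({-3/4, -1/29, 4/37, 3/7, 9/7, 9/2} × {3/89, 4/37, 9/38, 5⋅√2, 7⋅√3})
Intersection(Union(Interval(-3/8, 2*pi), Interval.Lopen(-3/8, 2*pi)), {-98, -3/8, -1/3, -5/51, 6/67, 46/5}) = {-3/8, -1/3, -5/51, 6/67}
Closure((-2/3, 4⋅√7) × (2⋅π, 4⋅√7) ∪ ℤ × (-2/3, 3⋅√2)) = (ℤ × [-2/3, 3⋅√2]) ∪ ({-2/3, 4⋅√7} × [2⋅π, 4⋅√7]) ∪ ([-2/3, 4⋅√7] × {4⋅√7, 2⋅π}) ∪ ((-2/3, 4⋅√7) × (2⋅π, 4⋅√7))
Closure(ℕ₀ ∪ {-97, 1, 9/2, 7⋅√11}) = {-97, 9/2, 7⋅√11} ∪ ℕ₀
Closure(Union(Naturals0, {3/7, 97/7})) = Union({3/7, 97/7}, Naturals0)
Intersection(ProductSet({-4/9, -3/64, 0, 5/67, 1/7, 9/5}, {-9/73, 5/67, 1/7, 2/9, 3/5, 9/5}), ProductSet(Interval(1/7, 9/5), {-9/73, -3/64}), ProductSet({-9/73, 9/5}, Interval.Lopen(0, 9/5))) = EmptySet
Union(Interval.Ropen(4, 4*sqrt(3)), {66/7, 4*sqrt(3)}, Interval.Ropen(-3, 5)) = Union({66/7}, Interval(-3, 4*sqrt(3)))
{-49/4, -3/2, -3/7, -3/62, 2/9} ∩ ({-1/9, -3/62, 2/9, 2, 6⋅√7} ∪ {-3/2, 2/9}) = {-3/2, -3/62, 2/9}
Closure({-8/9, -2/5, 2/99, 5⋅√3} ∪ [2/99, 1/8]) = {-8/9, -2/5, 5⋅√3} ∪ [2/99, 1/8]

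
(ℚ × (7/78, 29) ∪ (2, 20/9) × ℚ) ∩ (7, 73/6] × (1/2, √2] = (ℚ ∩ (7, 73/6]) × (1/2, √2]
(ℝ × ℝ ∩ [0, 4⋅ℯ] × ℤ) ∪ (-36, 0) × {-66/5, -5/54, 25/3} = ([0, 4⋅ℯ] × ℤ) ∪ ((-36, 0) × {-66/5, -5/54, 25/3})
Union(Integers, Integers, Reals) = Reals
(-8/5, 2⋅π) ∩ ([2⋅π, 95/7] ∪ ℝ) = (-8/5, 2⋅π)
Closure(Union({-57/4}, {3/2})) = {-57/4, 3/2}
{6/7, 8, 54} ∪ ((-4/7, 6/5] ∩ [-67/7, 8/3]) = (-4/7, 6/5] ∪ {8, 54}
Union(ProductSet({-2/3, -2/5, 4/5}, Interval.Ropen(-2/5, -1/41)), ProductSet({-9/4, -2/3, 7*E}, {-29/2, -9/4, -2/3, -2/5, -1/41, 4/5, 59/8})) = Union(ProductSet({-9/4, -2/3, 7*E}, {-29/2, -9/4, -2/3, -2/5, -1/41, 4/5, 59/8}), ProductSet({-2/3, -2/5, 4/5}, Interval.Ropen(-2/5, -1/41)))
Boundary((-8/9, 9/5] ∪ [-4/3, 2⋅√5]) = {-4/3, 2⋅√5}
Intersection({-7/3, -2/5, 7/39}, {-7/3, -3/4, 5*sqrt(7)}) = {-7/3}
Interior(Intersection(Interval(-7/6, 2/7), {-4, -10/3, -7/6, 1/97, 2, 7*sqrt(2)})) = EmptySet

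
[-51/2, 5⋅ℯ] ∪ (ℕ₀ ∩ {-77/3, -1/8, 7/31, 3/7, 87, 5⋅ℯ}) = [-51/2, 5⋅ℯ] ∪ {87}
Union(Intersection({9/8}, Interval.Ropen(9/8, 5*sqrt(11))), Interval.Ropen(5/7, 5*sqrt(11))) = Interval.Ropen(5/7, 5*sqrt(11))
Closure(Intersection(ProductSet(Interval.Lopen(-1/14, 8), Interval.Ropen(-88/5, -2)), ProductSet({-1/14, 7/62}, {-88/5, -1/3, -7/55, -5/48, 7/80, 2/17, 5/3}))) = ProductSet({7/62}, {-88/5})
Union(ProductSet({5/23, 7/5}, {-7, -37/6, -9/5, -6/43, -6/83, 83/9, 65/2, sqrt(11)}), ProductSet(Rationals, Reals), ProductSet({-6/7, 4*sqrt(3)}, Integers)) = Union(ProductSet({-6/7, 4*sqrt(3)}, Integers), ProductSet(Rationals, Reals))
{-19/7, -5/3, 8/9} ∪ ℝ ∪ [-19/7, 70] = (-∞, ∞)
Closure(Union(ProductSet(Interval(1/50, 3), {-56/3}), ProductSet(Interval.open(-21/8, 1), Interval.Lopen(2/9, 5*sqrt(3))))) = Union(ProductSet({-21/8, 1}, Interval(2/9, 5*sqrt(3))), ProductSet(Interval(-21/8, 1), {2/9, 5*sqrt(3)}), ProductSet(Interval.open(-21/8, 1), Interval.Lopen(2/9, 5*sqrt(3))), ProductSet(Interval(1/50, 3), {-56/3}))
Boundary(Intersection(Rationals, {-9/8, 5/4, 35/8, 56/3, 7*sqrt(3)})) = {-9/8, 5/4, 35/8, 56/3}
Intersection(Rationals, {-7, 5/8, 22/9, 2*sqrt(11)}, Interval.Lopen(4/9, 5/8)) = {5/8}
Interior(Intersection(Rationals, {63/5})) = EmptySet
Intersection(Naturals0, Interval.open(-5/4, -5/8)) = EmptySet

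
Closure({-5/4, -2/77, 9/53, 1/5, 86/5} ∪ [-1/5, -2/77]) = {-5/4, 9/53, 1/5, 86/5} ∪ [-1/5, -2/77]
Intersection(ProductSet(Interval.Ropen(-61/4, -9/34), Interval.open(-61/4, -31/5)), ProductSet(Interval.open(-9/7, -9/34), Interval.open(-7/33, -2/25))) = EmptySet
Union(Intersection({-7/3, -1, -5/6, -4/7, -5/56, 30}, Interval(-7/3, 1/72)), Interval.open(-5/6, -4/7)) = Union({-7/3, -1, -5/56}, Interval(-5/6, -4/7))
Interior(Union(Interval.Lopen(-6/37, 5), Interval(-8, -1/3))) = Union(Interval.open(-8, -1/3), Interval.open(-6/37, 5))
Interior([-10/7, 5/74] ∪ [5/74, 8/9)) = (-10/7, 8/9)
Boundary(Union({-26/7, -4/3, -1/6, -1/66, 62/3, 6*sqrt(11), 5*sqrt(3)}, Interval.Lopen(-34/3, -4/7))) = {-34/3, -4/7, -1/6, -1/66, 62/3, 6*sqrt(11), 5*sqrt(3)}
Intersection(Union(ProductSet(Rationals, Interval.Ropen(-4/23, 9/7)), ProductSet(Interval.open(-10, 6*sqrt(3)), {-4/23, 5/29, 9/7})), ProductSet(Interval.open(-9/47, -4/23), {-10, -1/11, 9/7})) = Union(ProductSet(Intersection(Interval.open(-9/47, -4/23), Rationals), {-1/11}), ProductSet(Interval.open(-9/47, -4/23), {9/7}))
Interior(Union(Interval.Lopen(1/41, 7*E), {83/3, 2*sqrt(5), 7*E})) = Interval.open(1/41, 7*E)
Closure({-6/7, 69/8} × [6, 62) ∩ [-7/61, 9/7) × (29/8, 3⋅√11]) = ∅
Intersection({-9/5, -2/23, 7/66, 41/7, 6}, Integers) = {6}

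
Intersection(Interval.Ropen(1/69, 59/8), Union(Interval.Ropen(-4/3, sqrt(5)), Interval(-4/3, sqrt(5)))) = Interval(1/69, sqrt(5))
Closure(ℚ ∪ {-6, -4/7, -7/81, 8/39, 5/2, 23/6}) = ℝ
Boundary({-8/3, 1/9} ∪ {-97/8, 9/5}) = {-97/8, -8/3, 1/9, 9/5}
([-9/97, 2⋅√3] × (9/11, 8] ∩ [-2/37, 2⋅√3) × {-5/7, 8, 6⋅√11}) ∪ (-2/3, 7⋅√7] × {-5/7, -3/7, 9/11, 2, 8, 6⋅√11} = (-2/3, 7⋅√7] × {-5/7, -3/7, 9/11, 2, 8, 6⋅√11}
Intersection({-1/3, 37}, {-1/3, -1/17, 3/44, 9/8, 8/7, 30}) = {-1/3}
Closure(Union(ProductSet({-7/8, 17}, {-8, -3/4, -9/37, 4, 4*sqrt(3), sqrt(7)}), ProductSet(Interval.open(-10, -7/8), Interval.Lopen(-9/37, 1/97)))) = Union(ProductSet({-10, -7/8}, Interval(-9/37, 1/97)), ProductSet({-7/8, 17}, {-8, -3/4, -9/37, 4, 4*sqrt(3), sqrt(7)}), ProductSet(Interval(-10, -7/8), {-9/37, 1/97}), ProductSet(Interval.open(-10, -7/8), Interval.Lopen(-9/37, 1/97)))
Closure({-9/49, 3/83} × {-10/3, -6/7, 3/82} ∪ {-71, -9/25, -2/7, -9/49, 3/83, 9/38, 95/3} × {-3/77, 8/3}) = ({-9/49, 3/83} × {-10/3, -6/7, 3/82}) ∪ ({-71, -9/25, -2/7, -9/49, 3/83, 9/38, 95/3} × {-3/77, 8/3})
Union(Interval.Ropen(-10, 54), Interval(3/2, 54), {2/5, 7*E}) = Interval(-10, 54)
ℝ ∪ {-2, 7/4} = ℝ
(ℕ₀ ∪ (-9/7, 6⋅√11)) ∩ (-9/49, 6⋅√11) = (-9/49, 6⋅√11) ∪ {0, 1, …, 19}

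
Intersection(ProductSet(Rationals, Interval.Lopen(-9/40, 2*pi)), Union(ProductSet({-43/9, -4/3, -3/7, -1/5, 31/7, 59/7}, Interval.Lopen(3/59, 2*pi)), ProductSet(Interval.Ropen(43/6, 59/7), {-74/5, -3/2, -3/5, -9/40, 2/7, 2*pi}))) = Union(ProductSet({-43/9, -4/3, -3/7, -1/5, 31/7, 59/7}, Interval.Lopen(3/59, 2*pi)), ProductSet(Intersection(Interval.Ropen(43/6, 59/7), Rationals), {2/7, 2*pi}))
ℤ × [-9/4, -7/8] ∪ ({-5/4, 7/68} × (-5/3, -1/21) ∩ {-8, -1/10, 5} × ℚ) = ℤ × [-9/4, -7/8]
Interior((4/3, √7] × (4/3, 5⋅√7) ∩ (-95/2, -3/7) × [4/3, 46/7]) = ∅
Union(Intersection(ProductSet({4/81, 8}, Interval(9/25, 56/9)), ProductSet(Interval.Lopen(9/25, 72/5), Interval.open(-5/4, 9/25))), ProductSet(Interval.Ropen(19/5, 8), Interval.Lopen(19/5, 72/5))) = ProductSet(Interval.Ropen(19/5, 8), Interval.Lopen(19/5, 72/5))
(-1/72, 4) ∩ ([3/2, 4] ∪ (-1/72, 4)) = (-1/72, 4)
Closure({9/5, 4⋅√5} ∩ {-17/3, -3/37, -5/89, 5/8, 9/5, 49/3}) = {9/5}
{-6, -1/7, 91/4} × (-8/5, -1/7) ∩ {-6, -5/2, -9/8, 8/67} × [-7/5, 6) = {-6} × [-7/5, -1/7)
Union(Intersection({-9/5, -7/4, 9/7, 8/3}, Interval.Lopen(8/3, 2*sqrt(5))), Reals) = Reals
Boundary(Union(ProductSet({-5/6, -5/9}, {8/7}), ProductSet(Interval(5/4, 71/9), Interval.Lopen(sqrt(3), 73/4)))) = Union(ProductSet({-5/6, -5/9}, {8/7}), ProductSet({5/4, 71/9}, Interval(sqrt(3), 73/4)), ProductSet(Interval(5/4, 71/9), {73/4, sqrt(3)}))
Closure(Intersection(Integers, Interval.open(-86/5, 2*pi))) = Range(-17, 7, 1)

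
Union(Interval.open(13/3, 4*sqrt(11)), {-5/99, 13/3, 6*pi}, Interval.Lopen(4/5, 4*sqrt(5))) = Union({-5/99, 6*pi}, Interval.open(4/5, 4*sqrt(11)))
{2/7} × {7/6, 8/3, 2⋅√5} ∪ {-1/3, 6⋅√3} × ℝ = ({-1/3, 6⋅√3} × ℝ) ∪ ({2/7} × {7/6, 8/3, 2⋅√5})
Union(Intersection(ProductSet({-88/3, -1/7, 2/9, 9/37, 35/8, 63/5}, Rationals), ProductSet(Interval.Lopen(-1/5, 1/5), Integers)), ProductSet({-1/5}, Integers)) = ProductSet({-1/5, -1/7}, Integers)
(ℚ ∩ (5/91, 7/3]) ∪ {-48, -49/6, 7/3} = {-48, -49/6} ∪ (ℚ ∩ (5/91, 7/3])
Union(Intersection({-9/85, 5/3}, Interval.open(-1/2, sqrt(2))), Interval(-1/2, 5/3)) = Interval(-1/2, 5/3)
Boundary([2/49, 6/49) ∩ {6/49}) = ∅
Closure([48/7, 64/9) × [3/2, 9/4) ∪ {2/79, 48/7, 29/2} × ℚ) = ({48/7, 64/9} × [3/2, 9/4]) ∪ ([48/7, 64/9] × {3/2, 9/4}) ∪ ([48/7, 64/9) × [3/2, 9/4)) ∪ ({2/79, 48/7, 29/2} × (ℚ ∪ (-∞, ∞)))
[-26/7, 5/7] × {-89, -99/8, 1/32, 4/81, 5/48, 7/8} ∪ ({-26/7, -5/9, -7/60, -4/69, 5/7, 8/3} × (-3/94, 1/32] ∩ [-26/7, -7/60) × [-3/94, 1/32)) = ({-26/7, -5/9} × (-3/94, 1/32)) ∪ ([-26/7, 5/7] × {-89, -99/8, 1/32, 4/81, 5/48, 7/8})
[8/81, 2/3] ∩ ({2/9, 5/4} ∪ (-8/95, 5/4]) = [8/81, 2/3]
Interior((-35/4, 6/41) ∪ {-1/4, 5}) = (-35/4, 6/41)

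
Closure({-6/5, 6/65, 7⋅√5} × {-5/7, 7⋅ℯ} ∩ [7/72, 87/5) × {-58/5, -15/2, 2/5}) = ∅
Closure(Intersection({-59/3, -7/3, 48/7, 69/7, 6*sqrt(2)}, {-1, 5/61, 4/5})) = EmptySet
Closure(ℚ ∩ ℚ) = ℝ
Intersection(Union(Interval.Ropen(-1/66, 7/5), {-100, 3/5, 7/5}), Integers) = Union({-100}, Range(0, 2, 1))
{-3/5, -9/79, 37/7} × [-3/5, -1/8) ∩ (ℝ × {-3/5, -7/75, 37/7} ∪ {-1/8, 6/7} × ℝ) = {-3/5, -9/79, 37/7} × {-3/5}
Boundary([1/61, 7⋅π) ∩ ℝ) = {1/61, 7⋅π}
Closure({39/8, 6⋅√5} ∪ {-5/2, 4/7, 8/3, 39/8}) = {-5/2, 4/7, 8/3, 39/8, 6⋅√5}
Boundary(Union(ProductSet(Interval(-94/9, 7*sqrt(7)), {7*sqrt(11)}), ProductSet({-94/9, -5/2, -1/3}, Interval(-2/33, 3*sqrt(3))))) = Union(ProductSet({-94/9, -5/2, -1/3}, Interval(-2/33, 3*sqrt(3))), ProductSet(Interval(-94/9, 7*sqrt(7)), {7*sqrt(11)}))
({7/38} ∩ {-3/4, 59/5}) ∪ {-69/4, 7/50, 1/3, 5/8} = {-69/4, 7/50, 1/3, 5/8}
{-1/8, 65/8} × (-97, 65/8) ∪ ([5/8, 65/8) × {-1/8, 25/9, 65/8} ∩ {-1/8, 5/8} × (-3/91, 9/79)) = {-1/8, 65/8} × (-97, 65/8)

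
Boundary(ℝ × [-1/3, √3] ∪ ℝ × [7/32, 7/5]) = ℝ × {-1/3, √3}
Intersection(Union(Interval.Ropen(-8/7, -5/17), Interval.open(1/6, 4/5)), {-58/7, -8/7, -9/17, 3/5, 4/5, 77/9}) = {-8/7, -9/17, 3/5}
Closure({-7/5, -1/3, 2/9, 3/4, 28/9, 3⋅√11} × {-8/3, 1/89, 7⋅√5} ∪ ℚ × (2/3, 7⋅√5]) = (ℝ × [2/3, 7⋅√5]) ∪ ({-7/5, -1/3, 2/9, 3/4, 28/9, 3⋅√11} × {-8/3, 1/89, 7⋅√5})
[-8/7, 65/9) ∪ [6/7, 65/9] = [-8/7, 65/9]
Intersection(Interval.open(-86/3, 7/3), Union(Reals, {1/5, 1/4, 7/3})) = Interval.open(-86/3, 7/3)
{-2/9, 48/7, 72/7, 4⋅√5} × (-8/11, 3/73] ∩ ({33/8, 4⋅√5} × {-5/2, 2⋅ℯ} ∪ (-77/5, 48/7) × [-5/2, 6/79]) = {-2/9} × (-8/11, 3/73]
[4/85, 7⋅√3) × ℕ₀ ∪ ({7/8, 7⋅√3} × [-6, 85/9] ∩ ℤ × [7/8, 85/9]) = [4/85, 7⋅√3) × ℕ₀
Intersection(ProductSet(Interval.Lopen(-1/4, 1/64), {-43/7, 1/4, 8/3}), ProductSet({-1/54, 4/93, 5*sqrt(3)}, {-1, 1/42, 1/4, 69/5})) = ProductSet({-1/54}, {1/4})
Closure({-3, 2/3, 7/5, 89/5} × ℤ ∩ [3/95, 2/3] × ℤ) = {2/3} × ℤ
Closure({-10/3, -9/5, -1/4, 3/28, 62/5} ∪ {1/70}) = {-10/3, -9/5, -1/4, 1/70, 3/28, 62/5}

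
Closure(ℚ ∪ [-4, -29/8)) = ℚ ∪ (-∞, ∞)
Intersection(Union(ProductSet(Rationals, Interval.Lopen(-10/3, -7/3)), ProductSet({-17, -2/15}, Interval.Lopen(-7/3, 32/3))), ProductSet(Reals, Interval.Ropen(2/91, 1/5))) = ProductSet({-17, -2/15}, Interval.Ropen(2/91, 1/5))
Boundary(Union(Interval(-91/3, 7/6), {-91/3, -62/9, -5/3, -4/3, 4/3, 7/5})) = {-91/3, 7/6, 4/3, 7/5}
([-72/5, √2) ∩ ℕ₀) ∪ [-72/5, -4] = [-72/5, -4] ∪ {0, 1}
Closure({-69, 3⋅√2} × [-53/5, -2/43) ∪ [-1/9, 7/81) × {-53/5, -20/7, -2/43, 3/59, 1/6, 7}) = ({-69, 3⋅√2} × [-53/5, -2/43]) ∪ ([-1/9, 7/81] × {-53/5, -20/7, -2/43, 3/59, 1/6, 7})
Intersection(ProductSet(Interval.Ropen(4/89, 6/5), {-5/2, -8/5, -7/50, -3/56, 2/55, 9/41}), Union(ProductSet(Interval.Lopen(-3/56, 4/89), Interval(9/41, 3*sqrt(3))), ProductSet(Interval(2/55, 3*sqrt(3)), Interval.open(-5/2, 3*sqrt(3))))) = ProductSet(Interval.Ropen(4/89, 6/5), {-8/5, -7/50, -3/56, 2/55, 9/41})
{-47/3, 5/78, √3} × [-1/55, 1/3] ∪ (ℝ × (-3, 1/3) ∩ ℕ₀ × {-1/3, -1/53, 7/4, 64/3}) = (ℕ₀ × {-1/3, -1/53}) ∪ ({-47/3, 5/78, √3} × [-1/55, 1/3])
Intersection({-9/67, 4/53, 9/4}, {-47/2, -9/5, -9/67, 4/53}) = {-9/67, 4/53}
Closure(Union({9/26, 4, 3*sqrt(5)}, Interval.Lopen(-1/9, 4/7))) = Union({4, 3*sqrt(5)}, Interval(-1/9, 4/7))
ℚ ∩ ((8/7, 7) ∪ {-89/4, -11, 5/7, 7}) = {-89/4, -11, 5/7} ∪ (ℚ ∩ (8/7, 7])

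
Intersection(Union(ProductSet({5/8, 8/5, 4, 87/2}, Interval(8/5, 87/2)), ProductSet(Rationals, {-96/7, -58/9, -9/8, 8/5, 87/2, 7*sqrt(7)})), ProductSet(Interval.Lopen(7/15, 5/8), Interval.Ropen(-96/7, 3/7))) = ProductSet(Intersection(Interval.Lopen(7/15, 5/8), Rationals), {-96/7, -58/9, -9/8})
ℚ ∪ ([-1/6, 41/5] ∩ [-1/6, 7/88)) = ℚ ∪ [-1/6, 7/88]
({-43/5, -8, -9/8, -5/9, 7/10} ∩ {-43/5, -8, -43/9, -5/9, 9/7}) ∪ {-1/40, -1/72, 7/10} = {-43/5, -8, -5/9, -1/40, -1/72, 7/10}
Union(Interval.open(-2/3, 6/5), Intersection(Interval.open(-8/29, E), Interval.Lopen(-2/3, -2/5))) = Interval.open(-2/3, 6/5)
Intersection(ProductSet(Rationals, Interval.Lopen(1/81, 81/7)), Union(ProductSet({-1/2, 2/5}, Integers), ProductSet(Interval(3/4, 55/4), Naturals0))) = ProductSet(Union({-1/2, 2/5}, Intersection(Interval(3/4, 55/4), Rationals)), Range(1, 12, 1))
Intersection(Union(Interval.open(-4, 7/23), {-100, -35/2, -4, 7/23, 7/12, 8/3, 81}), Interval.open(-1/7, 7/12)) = Interval.Lopen(-1/7, 7/23)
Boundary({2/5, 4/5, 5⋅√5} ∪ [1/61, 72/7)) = {1/61, 72/7, 5⋅√5}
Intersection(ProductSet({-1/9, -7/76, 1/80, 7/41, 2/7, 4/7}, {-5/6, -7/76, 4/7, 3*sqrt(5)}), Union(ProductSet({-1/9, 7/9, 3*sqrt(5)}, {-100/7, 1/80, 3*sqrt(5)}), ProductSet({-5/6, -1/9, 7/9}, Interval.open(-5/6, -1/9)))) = ProductSet({-1/9}, {3*sqrt(5)})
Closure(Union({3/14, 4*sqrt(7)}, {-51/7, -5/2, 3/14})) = {-51/7, -5/2, 3/14, 4*sqrt(7)}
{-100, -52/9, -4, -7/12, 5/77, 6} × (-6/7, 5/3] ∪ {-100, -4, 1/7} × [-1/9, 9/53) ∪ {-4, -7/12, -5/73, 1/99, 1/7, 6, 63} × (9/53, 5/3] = ({-100, -4, 1/7} × [-1/9, 9/53)) ∪ ({-100, -52/9, -4, -7/12, 5/77, 6} × (-6/7, 5/3]) ∪ ({-4, -7/12, -5/73, 1/99, 1/7, 6, 63} × (9/53, 5/3])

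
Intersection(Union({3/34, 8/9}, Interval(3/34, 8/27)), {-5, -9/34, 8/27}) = {8/27}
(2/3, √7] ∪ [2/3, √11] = [2/3, √11]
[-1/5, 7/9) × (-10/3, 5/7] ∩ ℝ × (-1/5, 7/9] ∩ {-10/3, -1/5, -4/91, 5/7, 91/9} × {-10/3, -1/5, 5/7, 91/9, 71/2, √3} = {-1/5, -4/91, 5/7} × {5/7}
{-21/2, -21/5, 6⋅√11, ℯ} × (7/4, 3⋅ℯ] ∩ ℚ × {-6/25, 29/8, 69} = {-21/2, -21/5} × {29/8}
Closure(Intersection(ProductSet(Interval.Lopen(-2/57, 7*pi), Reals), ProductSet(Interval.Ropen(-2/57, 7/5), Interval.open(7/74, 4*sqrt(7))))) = Union(ProductSet({-2/57, 7/5}, Interval(7/74, 4*sqrt(7))), ProductSet(Interval(-2/57, 7/5), {7/74, 4*sqrt(7)}), ProductSet(Interval.open(-2/57, 7/5), Interval.open(7/74, 4*sqrt(7))))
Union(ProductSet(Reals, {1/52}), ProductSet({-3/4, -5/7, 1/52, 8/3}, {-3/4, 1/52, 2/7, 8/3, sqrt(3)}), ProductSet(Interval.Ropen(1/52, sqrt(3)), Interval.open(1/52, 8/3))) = Union(ProductSet({-3/4, -5/7, 1/52, 8/3}, {-3/4, 1/52, 2/7, 8/3, sqrt(3)}), ProductSet(Interval.Ropen(1/52, sqrt(3)), Interval.open(1/52, 8/3)), ProductSet(Reals, {1/52}))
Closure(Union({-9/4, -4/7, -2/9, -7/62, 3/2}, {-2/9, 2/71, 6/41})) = {-9/4, -4/7, -2/9, -7/62, 2/71, 6/41, 3/2}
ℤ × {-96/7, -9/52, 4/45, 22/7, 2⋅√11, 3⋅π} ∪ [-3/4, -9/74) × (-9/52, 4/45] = ([-3/4, -9/74) × (-9/52, 4/45]) ∪ (ℤ × {-96/7, -9/52, 4/45, 22/7, 2⋅√11, 3⋅π})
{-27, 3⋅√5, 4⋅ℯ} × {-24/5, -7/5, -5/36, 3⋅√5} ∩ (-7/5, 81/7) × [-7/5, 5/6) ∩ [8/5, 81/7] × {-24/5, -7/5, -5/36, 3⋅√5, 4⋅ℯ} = {3⋅√5, 4⋅ℯ} × {-7/5, -5/36}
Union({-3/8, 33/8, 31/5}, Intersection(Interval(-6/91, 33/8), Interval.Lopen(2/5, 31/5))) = Union({-3/8, 31/5}, Interval.Lopen(2/5, 33/8))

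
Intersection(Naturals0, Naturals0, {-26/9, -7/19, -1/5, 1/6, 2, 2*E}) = {2}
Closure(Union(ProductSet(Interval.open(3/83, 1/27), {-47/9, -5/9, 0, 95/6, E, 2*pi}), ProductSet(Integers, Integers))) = Union(ProductSet(Integers, Integers), ProductSet(Interval(3/83, 1/27), {-47/9, -5/9, 0, 95/6, E, 2*pi}))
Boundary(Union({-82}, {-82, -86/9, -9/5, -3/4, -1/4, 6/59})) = {-82, -86/9, -9/5, -3/4, -1/4, 6/59}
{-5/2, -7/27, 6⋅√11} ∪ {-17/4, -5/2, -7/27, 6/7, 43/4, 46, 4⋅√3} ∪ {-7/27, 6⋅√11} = {-17/4, -5/2, -7/27, 6/7, 43/4, 46, 6⋅√11, 4⋅√3}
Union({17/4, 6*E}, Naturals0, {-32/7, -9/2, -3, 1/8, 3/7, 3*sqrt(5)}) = Union({-32/7, -9/2, -3, 1/8, 3/7, 17/4, 3*sqrt(5), 6*E}, Naturals0)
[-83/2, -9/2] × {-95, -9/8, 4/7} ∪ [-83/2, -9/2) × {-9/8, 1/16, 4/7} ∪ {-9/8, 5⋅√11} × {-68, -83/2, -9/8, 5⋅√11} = ([-83/2, -9/2] × {-95, -9/8, 4/7}) ∪ ([-83/2, -9/2) × {-9/8, 1/16, 4/7}) ∪ ({-9/8, 5⋅√11} × {-68, -83/2, -9/8, 5⋅√11})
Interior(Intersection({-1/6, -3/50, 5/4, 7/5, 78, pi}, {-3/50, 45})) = EmptySet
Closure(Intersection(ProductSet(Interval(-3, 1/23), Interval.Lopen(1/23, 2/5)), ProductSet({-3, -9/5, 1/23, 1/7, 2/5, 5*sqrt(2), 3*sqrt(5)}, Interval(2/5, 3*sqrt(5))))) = ProductSet({-3, -9/5, 1/23}, {2/5})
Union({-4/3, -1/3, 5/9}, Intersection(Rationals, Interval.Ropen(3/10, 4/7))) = Union({-4/3, -1/3}, Intersection(Interval.Ropen(3/10, 4/7), Rationals))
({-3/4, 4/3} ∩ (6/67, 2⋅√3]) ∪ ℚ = ℚ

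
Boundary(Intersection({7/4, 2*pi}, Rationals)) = {7/4}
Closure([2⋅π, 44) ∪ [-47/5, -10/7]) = [-47/5, -10/7] ∪ [2⋅π, 44]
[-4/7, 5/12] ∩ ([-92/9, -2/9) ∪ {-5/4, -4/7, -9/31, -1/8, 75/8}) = [-4/7, -2/9) ∪ {-1/8}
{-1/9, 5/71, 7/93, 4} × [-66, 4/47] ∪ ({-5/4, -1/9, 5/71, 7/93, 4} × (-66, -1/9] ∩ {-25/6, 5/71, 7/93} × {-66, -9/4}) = {-1/9, 5/71, 7/93, 4} × [-66, 4/47]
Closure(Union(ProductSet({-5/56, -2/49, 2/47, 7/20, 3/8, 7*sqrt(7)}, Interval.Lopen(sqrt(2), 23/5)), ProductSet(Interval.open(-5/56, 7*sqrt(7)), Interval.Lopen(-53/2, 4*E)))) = Union(ProductSet({-5/56, 7*sqrt(7)}, Interval(-53/2, 4*E)), ProductSet({-5/56, -2/49, 2/47, 7/20, 3/8, 7*sqrt(7)}, Interval.Lopen(sqrt(2), 23/5)), ProductSet(Interval(-5/56, 7*sqrt(7)), {-53/2, 4*E}), ProductSet(Interval.open(-5/56, 7*sqrt(7)), Interval.Lopen(-53/2, 4*E)))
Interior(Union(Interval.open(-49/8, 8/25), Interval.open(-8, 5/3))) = Interval.open(-8, 5/3)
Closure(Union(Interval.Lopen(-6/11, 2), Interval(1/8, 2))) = Interval(-6/11, 2)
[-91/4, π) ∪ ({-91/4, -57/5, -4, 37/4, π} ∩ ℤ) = [-91/4, π)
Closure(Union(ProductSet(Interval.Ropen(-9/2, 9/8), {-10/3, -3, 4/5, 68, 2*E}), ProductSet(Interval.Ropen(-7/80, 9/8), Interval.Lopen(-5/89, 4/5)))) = Union(ProductSet({-7/80, 9/8}, Interval(-5/89, 4/5)), ProductSet(Interval(-9/2, 9/8), {-10/3, -3, 4/5, 68, 2*E}), ProductSet(Interval(-7/80, 9/8), {-5/89, 4/5}), ProductSet(Interval.Ropen(-7/80, 9/8), Interval.Lopen(-5/89, 4/5)))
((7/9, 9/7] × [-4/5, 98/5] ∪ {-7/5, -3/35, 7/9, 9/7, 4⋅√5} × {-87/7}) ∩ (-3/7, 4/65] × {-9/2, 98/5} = ∅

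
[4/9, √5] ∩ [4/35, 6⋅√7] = [4/9, √5]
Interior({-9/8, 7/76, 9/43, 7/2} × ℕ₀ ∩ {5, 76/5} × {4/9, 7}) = ∅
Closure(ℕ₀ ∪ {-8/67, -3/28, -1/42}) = {-8/67, -3/28, -1/42} ∪ ℕ₀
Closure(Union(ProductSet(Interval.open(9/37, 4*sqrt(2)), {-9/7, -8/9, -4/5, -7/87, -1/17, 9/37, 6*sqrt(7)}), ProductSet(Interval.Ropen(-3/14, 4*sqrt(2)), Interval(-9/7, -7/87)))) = Union(ProductSet(Interval(-3/14, 4*sqrt(2)), Interval(-9/7, -7/87)), ProductSet(Interval(9/37, 4*sqrt(2)), {-9/7, -7/87, -1/17, 9/37, 6*sqrt(7)}), ProductSet(Interval.Lopen(9/37, 4*sqrt(2)), {-9/7, -8/9, -4/5, -7/87, -1/17, 9/37, 6*sqrt(7)}))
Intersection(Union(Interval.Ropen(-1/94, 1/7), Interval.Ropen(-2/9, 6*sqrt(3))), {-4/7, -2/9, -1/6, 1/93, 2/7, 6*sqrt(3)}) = {-2/9, -1/6, 1/93, 2/7}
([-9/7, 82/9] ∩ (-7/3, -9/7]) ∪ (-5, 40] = (-5, 40]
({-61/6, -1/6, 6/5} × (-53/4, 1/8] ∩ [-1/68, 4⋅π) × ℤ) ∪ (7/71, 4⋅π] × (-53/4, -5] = ({6/5} × {-13, -12, …, 0}) ∪ ((7/71, 4⋅π] × (-53/4, -5])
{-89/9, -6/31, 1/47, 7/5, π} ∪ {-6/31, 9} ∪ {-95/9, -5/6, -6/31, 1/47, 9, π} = {-95/9, -89/9, -5/6, -6/31, 1/47, 7/5, 9, π}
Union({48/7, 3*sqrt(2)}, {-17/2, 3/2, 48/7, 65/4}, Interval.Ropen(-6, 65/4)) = Union({-17/2}, Interval(-6, 65/4))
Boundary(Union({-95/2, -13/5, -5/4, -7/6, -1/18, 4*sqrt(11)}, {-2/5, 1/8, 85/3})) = {-95/2, -13/5, -5/4, -7/6, -2/5, -1/18, 1/8, 85/3, 4*sqrt(11)}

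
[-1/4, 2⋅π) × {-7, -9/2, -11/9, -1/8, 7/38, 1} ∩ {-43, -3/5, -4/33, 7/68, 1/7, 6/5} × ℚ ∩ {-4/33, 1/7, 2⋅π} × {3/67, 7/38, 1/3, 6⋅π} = {-4/33, 1/7} × {7/38}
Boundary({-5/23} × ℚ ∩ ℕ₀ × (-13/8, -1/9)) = ∅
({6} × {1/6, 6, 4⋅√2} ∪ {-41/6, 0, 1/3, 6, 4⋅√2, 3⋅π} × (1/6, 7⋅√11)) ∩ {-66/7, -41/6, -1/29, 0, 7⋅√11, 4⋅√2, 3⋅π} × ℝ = {-41/6, 0, 4⋅√2, 3⋅π} × (1/6, 7⋅√11)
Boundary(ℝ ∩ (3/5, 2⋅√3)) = {3/5, 2⋅√3}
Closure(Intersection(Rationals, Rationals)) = Reals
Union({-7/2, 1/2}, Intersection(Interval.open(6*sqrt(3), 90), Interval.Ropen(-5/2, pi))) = {-7/2, 1/2}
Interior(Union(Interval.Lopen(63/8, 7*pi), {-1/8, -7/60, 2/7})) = Interval.open(63/8, 7*pi)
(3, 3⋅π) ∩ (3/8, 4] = (3, 4]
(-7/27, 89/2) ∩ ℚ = ℚ ∩ (-7/27, 89/2)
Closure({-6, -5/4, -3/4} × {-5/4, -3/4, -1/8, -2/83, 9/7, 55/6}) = {-6, -5/4, -3/4} × {-5/4, -3/4, -1/8, -2/83, 9/7, 55/6}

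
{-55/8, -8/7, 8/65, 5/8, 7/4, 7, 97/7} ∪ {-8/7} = {-55/8, -8/7, 8/65, 5/8, 7/4, 7, 97/7}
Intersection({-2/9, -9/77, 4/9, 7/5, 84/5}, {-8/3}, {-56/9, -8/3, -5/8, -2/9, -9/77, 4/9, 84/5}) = EmptySet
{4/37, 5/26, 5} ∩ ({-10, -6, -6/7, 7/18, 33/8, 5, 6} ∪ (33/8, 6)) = {5}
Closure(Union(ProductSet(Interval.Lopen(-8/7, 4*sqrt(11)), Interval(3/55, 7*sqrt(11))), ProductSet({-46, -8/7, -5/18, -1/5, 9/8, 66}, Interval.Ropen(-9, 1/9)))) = Union(ProductSet({-46, -8/7, 66}, Interval(-9, 1/9)), ProductSet({-46, -8/7, -5/18, -1/5, 9/8, 66}, Interval.Ropen(-9, 1/9)), ProductSet(Interval(-8/7, 4*sqrt(11)), Interval(3/55, 7*sqrt(11))))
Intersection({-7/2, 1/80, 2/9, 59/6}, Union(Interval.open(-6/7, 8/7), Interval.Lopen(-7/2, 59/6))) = {1/80, 2/9, 59/6}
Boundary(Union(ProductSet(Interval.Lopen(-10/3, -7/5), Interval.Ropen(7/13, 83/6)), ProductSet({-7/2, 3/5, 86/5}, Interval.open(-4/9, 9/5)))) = Union(ProductSet({-10/3, -7/5}, Interval(7/13, 83/6)), ProductSet({-7/2, 3/5, 86/5}, Interval(-4/9, 9/5)), ProductSet(Interval(-10/3, -7/5), {7/13, 83/6}))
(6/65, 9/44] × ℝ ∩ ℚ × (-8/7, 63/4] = (ℚ ∩ (6/65, 9/44]) × (-8/7, 63/4]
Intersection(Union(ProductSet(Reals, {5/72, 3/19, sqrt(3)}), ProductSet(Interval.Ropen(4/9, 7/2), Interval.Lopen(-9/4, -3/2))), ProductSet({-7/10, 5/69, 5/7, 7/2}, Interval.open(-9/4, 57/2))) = Union(ProductSet({5/7}, Interval.Lopen(-9/4, -3/2)), ProductSet({-7/10, 5/69, 5/7, 7/2}, {5/72, 3/19, sqrt(3)}))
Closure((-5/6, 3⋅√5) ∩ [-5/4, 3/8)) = [-5/6, 3/8]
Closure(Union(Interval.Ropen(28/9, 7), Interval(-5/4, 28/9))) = Interval(-5/4, 7)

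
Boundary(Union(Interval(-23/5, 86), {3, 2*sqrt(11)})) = {-23/5, 86}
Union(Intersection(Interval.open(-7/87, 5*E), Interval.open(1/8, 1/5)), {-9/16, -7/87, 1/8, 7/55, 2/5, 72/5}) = Union({-9/16, -7/87, 2/5, 72/5}, Interval.Ropen(1/8, 1/5))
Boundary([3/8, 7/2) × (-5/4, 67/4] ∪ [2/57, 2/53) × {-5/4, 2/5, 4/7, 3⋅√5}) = ({3/8, 7/2} × [-5/4, 67/4]) ∪ ([3/8, 7/2] × {-5/4, 67/4}) ∪ ([2/57, 2/53] × {-5/4, 2/5, 4/7, 3⋅√5})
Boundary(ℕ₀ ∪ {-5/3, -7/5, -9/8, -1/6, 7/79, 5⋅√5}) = {-5/3, -7/5, -9/8, -1/6, 7/79, 5⋅√5} ∪ ℕ₀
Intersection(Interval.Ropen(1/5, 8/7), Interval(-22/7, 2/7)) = Interval(1/5, 2/7)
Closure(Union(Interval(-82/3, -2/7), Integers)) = Union(Integers, Interval(-82/3, -2/7))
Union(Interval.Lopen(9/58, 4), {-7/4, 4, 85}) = Union({-7/4, 85}, Interval.Lopen(9/58, 4))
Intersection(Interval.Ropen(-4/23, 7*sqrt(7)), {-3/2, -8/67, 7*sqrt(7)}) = {-8/67}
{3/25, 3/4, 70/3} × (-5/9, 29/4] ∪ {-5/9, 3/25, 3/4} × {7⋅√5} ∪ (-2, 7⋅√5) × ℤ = ({3/25, 3/4, 70/3} × (-5/9, 29/4]) ∪ ({-5/9, 3/25, 3/4} × {7⋅√5}) ∪ ((-2, 7⋅√5) × ℤ)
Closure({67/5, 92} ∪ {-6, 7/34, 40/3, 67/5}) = {-6, 7/34, 40/3, 67/5, 92}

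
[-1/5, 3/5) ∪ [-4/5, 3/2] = [-4/5, 3/2]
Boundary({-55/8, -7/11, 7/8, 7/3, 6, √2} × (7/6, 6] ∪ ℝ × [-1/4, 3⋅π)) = ℝ × {-1/4, 3⋅π}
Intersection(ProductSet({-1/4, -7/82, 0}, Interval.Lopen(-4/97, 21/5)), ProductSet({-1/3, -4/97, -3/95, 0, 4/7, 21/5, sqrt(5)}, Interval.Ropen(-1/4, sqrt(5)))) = ProductSet({0}, Interval.open(-4/97, sqrt(5)))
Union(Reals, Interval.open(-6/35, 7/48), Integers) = Interval(-oo, oo)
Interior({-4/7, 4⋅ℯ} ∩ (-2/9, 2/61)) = ∅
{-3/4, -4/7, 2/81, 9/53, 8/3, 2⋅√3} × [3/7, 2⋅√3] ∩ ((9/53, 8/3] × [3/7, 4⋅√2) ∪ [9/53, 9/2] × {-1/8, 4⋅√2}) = {8/3} × [3/7, 2⋅√3]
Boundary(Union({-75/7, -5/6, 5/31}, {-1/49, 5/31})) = {-75/7, -5/6, -1/49, 5/31}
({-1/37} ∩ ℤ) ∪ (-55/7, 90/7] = (-55/7, 90/7]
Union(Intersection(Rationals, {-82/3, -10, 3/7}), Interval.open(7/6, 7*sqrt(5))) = Union({-82/3, -10, 3/7}, Interval.open(7/6, 7*sqrt(5)))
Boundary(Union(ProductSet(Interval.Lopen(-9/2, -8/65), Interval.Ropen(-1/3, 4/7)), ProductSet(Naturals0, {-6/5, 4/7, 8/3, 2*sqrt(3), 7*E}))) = Union(ProductSet({-9/2, -8/65}, Interval(-1/3, 4/7)), ProductSet(Interval(-9/2, -8/65), {-1/3, 4/7}), ProductSet(Union(Complement(Naturals0, Interval.open(-9/2, -8/65)), Naturals0), {-6/5, 4/7, 8/3, 2*sqrt(3), 7*E}))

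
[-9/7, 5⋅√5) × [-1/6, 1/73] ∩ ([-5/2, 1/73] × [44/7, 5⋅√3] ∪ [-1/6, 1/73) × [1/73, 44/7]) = [-1/6, 1/73) × {1/73}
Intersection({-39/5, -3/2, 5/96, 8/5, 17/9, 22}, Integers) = {22}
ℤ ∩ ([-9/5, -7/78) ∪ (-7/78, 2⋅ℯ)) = {-1} ∪ {0, 1, …, 5}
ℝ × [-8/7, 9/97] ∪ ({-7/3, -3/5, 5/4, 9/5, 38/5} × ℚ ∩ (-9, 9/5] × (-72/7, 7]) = (ℝ × [-8/7, 9/97]) ∪ ({-7/3, -3/5, 5/4, 9/5} × (ℚ ∩ (-72/7, 7]))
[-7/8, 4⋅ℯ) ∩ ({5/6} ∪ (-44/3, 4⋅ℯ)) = [-7/8, 4⋅ℯ)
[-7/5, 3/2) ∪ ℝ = (-∞, ∞)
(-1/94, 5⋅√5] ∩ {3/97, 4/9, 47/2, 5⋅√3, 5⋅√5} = {3/97, 4/9, 5⋅√3, 5⋅√5}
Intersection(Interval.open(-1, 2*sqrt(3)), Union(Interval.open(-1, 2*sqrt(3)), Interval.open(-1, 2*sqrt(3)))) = Interval.open(-1, 2*sqrt(3))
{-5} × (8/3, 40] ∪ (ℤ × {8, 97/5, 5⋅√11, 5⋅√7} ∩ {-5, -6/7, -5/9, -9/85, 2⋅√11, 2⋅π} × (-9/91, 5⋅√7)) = {-5} × (8/3, 40]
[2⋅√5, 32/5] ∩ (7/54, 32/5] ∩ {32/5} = {32/5}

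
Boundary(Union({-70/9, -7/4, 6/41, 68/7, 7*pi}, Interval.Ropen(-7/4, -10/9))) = {-70/9, -7/4, -10/9, 6/41, 68/7, 7*pi}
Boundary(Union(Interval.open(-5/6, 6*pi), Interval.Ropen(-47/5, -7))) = {-47/5, -7, -5/6, 6*pi}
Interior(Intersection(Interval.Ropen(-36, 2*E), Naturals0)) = EmptySet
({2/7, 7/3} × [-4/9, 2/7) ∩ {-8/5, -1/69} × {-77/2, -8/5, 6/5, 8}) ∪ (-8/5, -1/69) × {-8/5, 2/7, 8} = (-8/5, -1/69) × {-8/5, 2/7, 8}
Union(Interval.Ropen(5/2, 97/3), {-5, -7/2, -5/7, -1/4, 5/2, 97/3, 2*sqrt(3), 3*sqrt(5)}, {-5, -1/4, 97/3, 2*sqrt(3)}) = Union({-5, -7/2, -5/7, -1/4}, Interval(5/2, 97/3))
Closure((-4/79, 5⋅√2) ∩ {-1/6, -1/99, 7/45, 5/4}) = {-1/99, 7/45, 5/4}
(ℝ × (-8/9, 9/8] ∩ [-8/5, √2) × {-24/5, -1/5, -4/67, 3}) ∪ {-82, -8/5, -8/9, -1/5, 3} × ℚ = ({-82, -8/5, -8/9, -1/5, 3} × ℚ) ∪ ([-8/5, √2) × {-1/5, -4/67})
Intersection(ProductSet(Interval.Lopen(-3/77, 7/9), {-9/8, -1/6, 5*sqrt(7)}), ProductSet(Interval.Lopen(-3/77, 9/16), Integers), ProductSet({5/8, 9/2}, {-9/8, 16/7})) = EmptySet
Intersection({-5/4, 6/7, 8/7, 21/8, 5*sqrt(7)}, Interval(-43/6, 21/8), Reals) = {-5/4, 6/7, 8/7, 21/8}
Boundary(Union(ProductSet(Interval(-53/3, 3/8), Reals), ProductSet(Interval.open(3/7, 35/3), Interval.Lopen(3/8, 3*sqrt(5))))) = Union(ProductSet({-53/3, 3/8}, Interval(-oo, oo)), ProductSet({3/7, 35/3}, Interval(3/8, 3*sqrt(5))), ProductSet(Interval(3/7, 35/3), {3/8, 3*sqrt(5)}))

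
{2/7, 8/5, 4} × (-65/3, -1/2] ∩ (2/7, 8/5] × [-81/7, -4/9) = {8/5} × [-81/7, -1/2]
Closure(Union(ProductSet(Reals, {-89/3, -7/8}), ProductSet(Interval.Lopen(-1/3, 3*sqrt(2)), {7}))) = Union(ProductSet(Interval(-1/3, 3*sqrt(2)), {7}), ProductSet(Reals, {-89/3, -7/8}))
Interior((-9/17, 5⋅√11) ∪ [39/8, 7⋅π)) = (-9/17, 7⋅π)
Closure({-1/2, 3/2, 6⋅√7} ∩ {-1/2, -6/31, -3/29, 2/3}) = {-1/2}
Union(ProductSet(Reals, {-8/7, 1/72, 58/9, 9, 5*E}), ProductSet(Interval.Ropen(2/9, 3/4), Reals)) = Union(ProductSet(Interval.Ropen(2/9, 3/4), Reals), ProductSet(Reals, {-8/7, 1/72, 58/9, 9, 5*E}))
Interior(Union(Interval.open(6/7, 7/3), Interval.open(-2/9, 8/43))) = Union(Interval.open(-2/9, 8/43), Interval.open(6/7, 7/3))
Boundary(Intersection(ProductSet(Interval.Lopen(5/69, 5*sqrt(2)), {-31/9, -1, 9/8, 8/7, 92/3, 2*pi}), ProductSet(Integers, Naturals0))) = EmptySet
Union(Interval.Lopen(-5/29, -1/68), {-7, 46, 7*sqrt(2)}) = Union({-7, 46, 7*sqrt(2)}, Interval.Lopen(-5/29, -1/68))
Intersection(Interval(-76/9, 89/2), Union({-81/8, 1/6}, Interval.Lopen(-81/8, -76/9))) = {-76/9, 1/6}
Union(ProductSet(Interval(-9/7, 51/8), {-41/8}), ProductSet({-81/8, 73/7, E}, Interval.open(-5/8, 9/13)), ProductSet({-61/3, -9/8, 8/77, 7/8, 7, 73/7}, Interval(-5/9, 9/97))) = Union(ProductSet({-81/8, 73/7, E}, Interval.open(-5/8, 9/13)), ProductSet({-61/3, -9/8, 8/77, 7/8, 7, 73/7}, Interval(-5/9, 9/97)), ProductSet(Interval(-9/7, 51/8), {-41/8}))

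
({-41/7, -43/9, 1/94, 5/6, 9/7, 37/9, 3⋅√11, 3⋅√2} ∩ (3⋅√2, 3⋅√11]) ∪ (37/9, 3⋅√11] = (37/9, 3⋅√11]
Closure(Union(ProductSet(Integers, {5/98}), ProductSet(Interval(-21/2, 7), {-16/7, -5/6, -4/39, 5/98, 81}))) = Union(ProductSet(Integers, {5/98}), ProductSet(Interval(-21/2, 7), {-16/7, -5/6, -4/39, 5/98, 81}))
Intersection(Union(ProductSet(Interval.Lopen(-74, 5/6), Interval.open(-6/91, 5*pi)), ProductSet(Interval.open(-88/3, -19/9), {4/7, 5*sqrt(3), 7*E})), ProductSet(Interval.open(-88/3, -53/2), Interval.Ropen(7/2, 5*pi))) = ProductSet(Interval.open(-88/3, -53/2), Interval.Ropen(7/2, 5*pi))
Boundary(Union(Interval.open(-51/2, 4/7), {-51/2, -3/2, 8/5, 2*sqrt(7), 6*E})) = {-51/2, 4/7, 8/5, 2*sqrt(7), 6*E}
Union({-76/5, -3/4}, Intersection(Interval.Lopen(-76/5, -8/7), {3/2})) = {-76/5, -3/4}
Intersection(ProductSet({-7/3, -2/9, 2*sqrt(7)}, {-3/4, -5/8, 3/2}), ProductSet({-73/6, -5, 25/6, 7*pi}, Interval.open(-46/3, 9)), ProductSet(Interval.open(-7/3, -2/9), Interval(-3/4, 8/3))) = EmptySet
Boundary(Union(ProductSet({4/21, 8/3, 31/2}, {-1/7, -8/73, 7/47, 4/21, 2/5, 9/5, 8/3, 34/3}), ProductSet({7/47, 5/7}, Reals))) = Union(ProductSet({7/47, 5/7}, Reals), ProductSet({4/21, 8/3, 31/2}, {-1/7, -8/73, 7/47, 4/21, 2/5, 9/5, 8/3, 34/3}))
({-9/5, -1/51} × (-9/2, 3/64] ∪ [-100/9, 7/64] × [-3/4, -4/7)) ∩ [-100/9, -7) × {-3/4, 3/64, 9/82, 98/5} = [-100/9, -7) × {-3/4}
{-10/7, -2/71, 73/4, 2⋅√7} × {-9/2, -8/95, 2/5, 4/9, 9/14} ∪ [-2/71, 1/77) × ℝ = ([-2/71, 1/77) × ℝ) ∪ ({-10/7, -2/71, 73/4, 2⋅√7} × {-9/2, -8/95, 2/5, 4/9, 9/14})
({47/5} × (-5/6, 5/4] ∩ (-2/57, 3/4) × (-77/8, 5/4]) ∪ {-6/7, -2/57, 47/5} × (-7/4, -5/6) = {-6/7, -2/57, 47/5} × (-7/4, -5/6)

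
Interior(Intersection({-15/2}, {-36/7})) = EmptySet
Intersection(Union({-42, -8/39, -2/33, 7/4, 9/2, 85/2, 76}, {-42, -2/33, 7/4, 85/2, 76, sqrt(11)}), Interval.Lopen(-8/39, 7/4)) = {-2/33, 7/4}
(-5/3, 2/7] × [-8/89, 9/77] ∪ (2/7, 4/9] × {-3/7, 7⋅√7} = ((-5/3, 2/7] × [-8/89, 9/77]) ∪ ((2/7, 4/9] × {-3/7, 7⋅√7})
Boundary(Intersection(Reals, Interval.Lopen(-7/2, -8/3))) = {-7/2, -8/3}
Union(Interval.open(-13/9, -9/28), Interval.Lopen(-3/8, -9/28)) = Interval.Lopen(-13/9, -9/28)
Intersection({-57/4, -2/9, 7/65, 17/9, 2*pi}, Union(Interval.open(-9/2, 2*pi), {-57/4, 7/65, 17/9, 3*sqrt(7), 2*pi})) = {-57/4, -2/9, 7/65, 17/9, 2*pi}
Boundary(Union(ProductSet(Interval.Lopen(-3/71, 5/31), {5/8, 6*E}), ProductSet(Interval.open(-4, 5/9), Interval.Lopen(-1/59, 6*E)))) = Union(ProductSet({-4, 5/9}, Interval(-1/59, 6*E)), ProductSet(Interval(-4, 5/9), {-1/59, 6*E}))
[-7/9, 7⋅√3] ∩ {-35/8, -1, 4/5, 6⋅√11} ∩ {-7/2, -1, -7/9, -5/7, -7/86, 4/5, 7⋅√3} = {4/5}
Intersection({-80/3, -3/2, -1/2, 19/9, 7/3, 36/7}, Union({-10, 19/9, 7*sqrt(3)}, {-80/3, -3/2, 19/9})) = {-80/3, -3/2, 19/9}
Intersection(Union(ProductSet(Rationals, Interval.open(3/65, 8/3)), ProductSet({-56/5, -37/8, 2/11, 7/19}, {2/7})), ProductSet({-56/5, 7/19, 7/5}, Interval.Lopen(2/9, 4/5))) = ProductSet({-56/5, 7/19, 7/5}, Interval.Lopen(2/9, 4/5))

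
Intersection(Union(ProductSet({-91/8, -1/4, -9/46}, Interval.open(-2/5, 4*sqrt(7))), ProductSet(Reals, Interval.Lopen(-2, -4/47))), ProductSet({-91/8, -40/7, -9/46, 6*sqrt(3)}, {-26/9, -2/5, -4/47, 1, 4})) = Union(ProductSet({-91/8, -9/46}, {-4/47, 1, 4}), ProductSet({-91/8, -40/7, -9/46, 6*sqrt(3)}, {-2/5, -4/47}))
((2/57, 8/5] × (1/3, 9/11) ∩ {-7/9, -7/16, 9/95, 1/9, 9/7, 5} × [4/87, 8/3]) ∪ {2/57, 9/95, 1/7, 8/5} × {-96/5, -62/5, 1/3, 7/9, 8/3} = ({9/95, 1/9, 9/7} × (1/3, 9/11)) ∪ ({2/57, 9/95, 1/7, 8/5} × {-96/5, -62/5, 1/3, 7/9, 8/3})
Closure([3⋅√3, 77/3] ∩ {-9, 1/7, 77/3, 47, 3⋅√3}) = {77/3, 3⋅√3}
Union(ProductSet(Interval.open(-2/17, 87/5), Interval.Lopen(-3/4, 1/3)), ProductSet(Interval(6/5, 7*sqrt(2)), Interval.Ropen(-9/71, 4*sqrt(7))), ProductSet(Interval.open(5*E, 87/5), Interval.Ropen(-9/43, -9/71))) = Union(ProductSet(Interval.open(-2/17, 87/5), Interval.Lopen(-3/4, 1/3)), ProductSet(Interval(6/5, 7*sqrt(2)), Interval.Ropen(-9/71, 4*sqrt(7))))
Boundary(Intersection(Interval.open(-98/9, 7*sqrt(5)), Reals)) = {-98/9, 7*sqrt(5)}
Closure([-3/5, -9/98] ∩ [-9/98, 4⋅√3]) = {-9/98}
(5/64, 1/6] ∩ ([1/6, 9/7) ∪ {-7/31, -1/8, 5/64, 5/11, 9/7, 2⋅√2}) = {1/6}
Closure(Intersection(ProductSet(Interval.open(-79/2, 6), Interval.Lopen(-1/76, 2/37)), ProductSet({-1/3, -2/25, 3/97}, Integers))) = ProductSet({-1/3, -2/25, 3/97}, Range(0, 1, 1))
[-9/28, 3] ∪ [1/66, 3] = [-9/28, 3]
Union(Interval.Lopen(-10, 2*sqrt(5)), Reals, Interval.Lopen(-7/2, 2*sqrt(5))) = Interval(-oo, oo)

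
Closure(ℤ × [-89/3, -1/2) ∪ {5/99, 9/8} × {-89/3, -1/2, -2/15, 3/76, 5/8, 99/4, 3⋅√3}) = (ℤ × [-89/3, -1/2]) ∪ ({5/99, 9/8} × {-89/3, -1/2, -2/15, 3/76, 5/8, 99/4, 3⋅√3})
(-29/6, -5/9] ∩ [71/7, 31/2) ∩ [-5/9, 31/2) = ∅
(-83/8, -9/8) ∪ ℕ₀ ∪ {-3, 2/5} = (-83/8, -9/8) ∪ ℕ₀ ∪ {2/5}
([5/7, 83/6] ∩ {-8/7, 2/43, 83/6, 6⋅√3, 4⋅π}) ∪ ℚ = ℚ ∪ {6⋅√3, 4⋅π}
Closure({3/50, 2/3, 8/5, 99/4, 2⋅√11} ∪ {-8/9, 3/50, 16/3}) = {-8/9, 3/50, 2/3, 8/5, 16/3, 99/4, 2⋅√11}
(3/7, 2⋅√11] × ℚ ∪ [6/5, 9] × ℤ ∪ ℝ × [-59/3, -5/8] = ([6/5, 9] × ℤ) ∪ (ℝ × [-59/3, -5/8]) ∪ ((3/7, 2⋅√11] × ℚ)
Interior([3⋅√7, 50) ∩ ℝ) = (3⋅√7, 50)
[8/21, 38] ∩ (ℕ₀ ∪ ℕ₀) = {1, 2, …, 38}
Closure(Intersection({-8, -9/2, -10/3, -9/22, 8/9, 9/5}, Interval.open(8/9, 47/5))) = {9/5}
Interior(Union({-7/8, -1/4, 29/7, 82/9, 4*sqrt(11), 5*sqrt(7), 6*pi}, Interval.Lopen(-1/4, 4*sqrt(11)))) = Interval.open(-1/4, 4*sqrt(11))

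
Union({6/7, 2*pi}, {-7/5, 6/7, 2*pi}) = {-7/5, 6/7, 2*pi}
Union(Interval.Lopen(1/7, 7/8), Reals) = Interval(-oo, oo)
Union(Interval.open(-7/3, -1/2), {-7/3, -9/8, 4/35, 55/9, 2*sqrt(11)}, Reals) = Interval(-oo, oo)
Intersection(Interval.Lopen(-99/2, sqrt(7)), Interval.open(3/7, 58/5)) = Interval.Lopen(3/7, sqrt(7))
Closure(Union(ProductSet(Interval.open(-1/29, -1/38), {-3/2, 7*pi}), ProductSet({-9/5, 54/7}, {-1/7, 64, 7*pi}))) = Union(ProductSet({-9/5, 54/7}, {-1/7, 64, 7*pi}), ProductSet(Interval(-1/29, -1/38), {-3/2, 7*pi}))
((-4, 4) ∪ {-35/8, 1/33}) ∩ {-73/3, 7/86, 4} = {7/86}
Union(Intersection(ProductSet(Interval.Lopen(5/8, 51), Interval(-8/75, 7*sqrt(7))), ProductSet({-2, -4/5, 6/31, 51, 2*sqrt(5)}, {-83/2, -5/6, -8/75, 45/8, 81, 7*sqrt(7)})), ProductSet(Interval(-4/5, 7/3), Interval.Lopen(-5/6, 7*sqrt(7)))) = Union(ProductSet({51, 2*sqrt(5)}, {-8/75, 45/8, 7*sqrt(7)}), ProductSet(Interval(-4/5, 7/3), Interval.Lopen(-5/6, 7*sqrt(7))))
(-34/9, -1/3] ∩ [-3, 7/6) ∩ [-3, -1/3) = [-3, -1/3)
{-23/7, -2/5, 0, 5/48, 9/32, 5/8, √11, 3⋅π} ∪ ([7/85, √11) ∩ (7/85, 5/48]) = {-23/7, -2/5, 0, 9/32, 5/8, √11, 3⋅π} ∪ (7/85, 5/48]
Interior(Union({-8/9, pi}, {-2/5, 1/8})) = EmptySet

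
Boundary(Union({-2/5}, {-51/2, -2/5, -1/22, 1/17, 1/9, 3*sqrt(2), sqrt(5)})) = {-51/2, -2/5, -1/22, 1/17, 1/9, 3*sqrt(2), sqrt(5)}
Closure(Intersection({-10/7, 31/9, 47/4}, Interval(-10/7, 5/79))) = {-10/7}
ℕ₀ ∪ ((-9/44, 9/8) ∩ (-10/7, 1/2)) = (-9/44, 1/2) ∪ ℕ₀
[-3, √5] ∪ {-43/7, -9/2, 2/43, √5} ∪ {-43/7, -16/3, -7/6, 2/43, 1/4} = {-43/7, -16/3, -9/2} ∪ [-3, √5]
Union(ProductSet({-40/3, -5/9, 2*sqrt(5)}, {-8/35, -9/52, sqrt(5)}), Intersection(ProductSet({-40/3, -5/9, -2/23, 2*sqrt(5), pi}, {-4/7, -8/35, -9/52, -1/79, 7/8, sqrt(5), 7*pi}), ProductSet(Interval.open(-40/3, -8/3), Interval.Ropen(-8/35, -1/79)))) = ProductSet({-40/3, -5/9, 2*sqrt(5)}, {-8/35, -9/52, sqrt(5)})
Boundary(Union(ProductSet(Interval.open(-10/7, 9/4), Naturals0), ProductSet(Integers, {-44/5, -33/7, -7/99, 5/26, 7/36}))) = Union(ProductSet(Integers, {-44/5, -33/7, -7/99, 5/26, 7/36}), ProductSet(Interval(-10/7, 9/4), Naturals0))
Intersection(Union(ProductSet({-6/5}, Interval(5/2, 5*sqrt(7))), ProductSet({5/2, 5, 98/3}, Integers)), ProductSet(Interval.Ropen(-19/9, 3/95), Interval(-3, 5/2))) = ProductSet({-6/5}, {5/2})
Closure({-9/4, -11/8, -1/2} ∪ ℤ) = ℤ ∪ {-9/4, -11/8, -1/2}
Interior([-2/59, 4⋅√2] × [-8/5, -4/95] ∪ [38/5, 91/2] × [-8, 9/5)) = ((38/5, 91/2) × (-8, 9/5)) ∪ ((-2/59, 4⋅√2) × (-8/5, -4/95))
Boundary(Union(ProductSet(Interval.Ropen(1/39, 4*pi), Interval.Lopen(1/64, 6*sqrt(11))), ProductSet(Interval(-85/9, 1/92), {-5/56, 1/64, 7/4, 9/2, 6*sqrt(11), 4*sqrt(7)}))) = Union(ProductSet({1/39, 4*pi}, Interval(1/64, 6*sqrt(11))), ProductSet(Interval(-85/9, 1/92), {-5/56, 1/64, 7/4, 9/2, 6*sqrt(11), 4*sqrt(7)}), ProductSet(Interval(1/39, 4*pi), {1/64, 6*sqrt(11)}))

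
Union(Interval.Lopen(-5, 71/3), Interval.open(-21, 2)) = Interval.Lopen(-21, 71/3)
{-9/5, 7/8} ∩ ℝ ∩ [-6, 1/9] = {-9/5}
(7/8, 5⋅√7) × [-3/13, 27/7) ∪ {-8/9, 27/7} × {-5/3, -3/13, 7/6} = ({-8/9, 27/7} × {-5/3, -3/13, 7/6}) ∪ ((7/8, 5⋅√7) × [-3/13, 27/7))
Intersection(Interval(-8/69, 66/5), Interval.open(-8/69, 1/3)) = Interval.open(-8/69, 1/3)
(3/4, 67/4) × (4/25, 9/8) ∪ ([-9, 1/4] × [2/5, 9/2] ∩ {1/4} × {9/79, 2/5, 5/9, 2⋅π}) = ({1/4} × {2/5, 5/9}) ∪ ((3/4, 67/4) × (4/25, 9/8))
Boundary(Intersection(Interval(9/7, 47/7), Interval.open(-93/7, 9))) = {9/7, 47/7}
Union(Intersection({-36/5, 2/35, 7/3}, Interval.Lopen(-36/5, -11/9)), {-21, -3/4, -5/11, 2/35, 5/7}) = {-21, -3/4, -5/11, 2/35, 5/7}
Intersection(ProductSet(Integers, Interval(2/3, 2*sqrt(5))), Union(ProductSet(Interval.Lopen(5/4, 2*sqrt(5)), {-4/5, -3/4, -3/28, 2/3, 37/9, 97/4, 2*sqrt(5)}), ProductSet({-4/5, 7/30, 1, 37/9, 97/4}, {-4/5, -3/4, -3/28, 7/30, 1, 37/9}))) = Union(ProductSet({1}, {1, 37/9}), ProductSet(Range(2, 5, 1), {2/3, 37/9, 2*sqrt(5)}))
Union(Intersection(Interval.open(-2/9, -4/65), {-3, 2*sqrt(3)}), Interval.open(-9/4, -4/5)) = Interval.open(-9/4, -4/5)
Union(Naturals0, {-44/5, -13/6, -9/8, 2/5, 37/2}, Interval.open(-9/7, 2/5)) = Union({-44/5, -13/6, 37/2}, Interval.Lopen(-9/7, 2/5), Naturals0)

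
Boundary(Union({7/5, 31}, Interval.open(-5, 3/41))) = {-5, 3/41, 7/5, 31}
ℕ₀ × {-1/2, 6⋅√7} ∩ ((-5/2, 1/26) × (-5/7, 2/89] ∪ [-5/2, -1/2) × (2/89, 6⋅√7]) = {0} × {-1/2}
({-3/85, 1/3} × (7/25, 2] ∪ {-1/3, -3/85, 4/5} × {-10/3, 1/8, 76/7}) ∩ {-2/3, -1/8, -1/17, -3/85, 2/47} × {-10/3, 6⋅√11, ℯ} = {-3/85} × {-10/3}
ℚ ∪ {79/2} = ℚ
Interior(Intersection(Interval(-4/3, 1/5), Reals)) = Interval.open(-4/3, 1/5)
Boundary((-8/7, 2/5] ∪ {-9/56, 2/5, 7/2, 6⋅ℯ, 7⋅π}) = {-8/7, 2/5, 7/2, 6⋅ℯ, 7⋅π}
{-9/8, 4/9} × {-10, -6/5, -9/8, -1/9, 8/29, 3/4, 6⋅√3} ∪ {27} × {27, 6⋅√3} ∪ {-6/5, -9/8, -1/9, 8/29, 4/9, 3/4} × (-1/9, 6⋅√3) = ({27} × {27, 6⋅√3}) ∪ ({-9/8, 4/9} × {-10, -6/5, -9/8, -1/9, 8/29, 3/4, 6⋅√3}) ∪ ({-6/5, -9/8, -1/9, 8/29, 4/9, 3/4} × (-1/9, 6⋅√3))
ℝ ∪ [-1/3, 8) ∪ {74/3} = (-∞, ∞)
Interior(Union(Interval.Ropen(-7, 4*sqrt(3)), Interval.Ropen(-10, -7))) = Interval.open(-10, 4*sqrt(3))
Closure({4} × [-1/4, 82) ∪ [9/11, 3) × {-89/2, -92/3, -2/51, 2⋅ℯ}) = ({4} × [-1/4, 82]) ∪ ([9/11, 3] × {-89/2, -92/3, -2/51, 2⋅ℯ})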